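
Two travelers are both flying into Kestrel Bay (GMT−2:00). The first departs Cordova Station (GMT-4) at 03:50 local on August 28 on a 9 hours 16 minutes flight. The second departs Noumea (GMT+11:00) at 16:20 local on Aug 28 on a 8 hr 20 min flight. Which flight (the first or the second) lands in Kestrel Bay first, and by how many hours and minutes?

the second, by 3 hours 26 minutes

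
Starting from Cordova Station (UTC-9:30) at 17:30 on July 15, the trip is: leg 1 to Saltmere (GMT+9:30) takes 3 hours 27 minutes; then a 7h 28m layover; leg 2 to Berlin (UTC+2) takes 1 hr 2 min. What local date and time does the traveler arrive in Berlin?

16:57 on July 16

Convert departure to UTC: 17:30 + 9:30 = 03:00 UTC on Jul 16.
Add 3 hours and 27 minutes leg 1 → 06:27 UTC.
Add 7 hours 28 minutes layover in Saltmere → 13:55 UTC.
Add 1 hour 2 minutes leg 2 → 14:57 UTC.
Berlin is UTC+2:00, so local arrival = 14:57 + 2:00 = 16:57 on Jul 16.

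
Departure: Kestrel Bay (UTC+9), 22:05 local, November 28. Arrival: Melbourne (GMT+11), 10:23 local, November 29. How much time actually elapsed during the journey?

10 hours 18 minutes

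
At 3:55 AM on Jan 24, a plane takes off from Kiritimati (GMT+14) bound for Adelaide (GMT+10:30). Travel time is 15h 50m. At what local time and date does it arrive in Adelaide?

Adelaide is 3:30 behind Kiritimati.
After 15 hours and 50 minutes it is 7:45 PM in Kiritimati.
Shift by the zone difference: 7:45 PM − 3:30 = 4:15 PM on Jan 24 in Adelaide.

4:15 PM on Jan 24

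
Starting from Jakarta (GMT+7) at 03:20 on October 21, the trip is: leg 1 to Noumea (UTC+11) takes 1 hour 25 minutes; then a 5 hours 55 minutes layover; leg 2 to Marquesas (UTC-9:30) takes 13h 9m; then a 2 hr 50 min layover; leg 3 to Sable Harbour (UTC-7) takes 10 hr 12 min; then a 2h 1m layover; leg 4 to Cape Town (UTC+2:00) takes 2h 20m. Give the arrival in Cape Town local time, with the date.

Convert departure to UTC: 03:20 − 7:00 = 20:20 UTC on Oct 20.
Add 1 hour 25 minutes leg 1 → 21:45 UTC.
Add 5 hours 55 minutes layover in Noumea → 03:40 UTC (Oct 21).
Add 13 hours and 9 minutes leg 2 → 16:49 UTC.
Add 2 hours and 50 minutes layover in Marquesas → 19:39 UTC.
Add 10 hours 12 minutes leg 3 → 05:51 UTC (Oct 22).
Add 2 hours 1 minute layover in Sable Harbour → 07:52 UTC.
Add 2 hours 20 minutes leg 4 → 10:12 UTC.
Cape Town is UTC+2:00, so local arrival = 10:12 + 2:00 = 12:12 on Oct 22.

12:12 on October 22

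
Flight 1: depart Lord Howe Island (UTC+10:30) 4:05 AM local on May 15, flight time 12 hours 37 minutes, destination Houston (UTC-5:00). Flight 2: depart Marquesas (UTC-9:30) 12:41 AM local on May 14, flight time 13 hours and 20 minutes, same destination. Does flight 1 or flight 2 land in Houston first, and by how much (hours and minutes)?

the second, by 6 hours 41 minutes

Flight 1 in UTC: 4:05 AM − 10:30 = 5:35 PM on May 14.
+12 hours and 37 minutes → arrive 6:12 AM UTC on May 15.
Flight 2 in UTC: 12:41 AM + 9:30 = 10:11 AM on May 14.
+13 hours 20 minutes → arrive 11:31 PM UTC on May 14.
Flight 2 lands earlier by 6 hours 41 minutes.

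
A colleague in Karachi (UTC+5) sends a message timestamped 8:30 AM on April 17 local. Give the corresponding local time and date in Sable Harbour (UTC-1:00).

2:30 AM on April 17

Sable Harbour is 6:00 behind Karachi.
Shift by the zone difference: 8:30 AM − 6:00 = 2:30 AM on Apr 17 in Sable Harbour.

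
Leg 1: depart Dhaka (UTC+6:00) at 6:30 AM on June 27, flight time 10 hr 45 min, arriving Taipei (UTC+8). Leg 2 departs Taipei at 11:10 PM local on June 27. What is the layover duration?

Convert departure to UTC: 6:30 AM − 6:00 = 12:30 AM UTC on Jun 27.
Add 10 hours and 45 minutes flight time → 11:15 AM UTC.
Taipei is UTC+8:00, so local arrival = 11:15 AM + 8:00 = 7:15 PM on Jun 27.
Layover = 11:10 PM − 7:15 PM = 3 hours 55 minutes.

3 hours 55 minutes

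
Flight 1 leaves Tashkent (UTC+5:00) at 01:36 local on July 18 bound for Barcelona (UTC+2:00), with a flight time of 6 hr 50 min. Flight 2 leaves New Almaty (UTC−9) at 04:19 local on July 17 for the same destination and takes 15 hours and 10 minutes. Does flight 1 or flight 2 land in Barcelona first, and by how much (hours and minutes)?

the first, by 1 hour 3 minutes

Flight 1 in UTC: 01:36 − 5:00 = 20:36 on Jul 17.
+6 hours and 50 minutes → arrive 03:26 UTC on Jul 18.
Flight 2 in UTC: 04:19 + 9:00 = 13:19 on Jul 17.
+15 hours and 10 minutes → arrive 04:29 UTC on Jul 18.
Flight 1 lands earlier by 1 hour 3 minutes.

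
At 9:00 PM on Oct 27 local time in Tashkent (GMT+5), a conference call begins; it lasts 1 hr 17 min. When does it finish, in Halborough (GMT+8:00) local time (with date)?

1:17 AM on October 28

Convert start to UTC: 9:00 PM − 5:00 = 4:00 PM UTC on Oct 27.
Add 1 hour and 17 minutes duration → 5:17 PM UTC.
Halborough is UTC+8:00, so local end time = 5:17 PM + 8:00 = 1:17 AM on Oct 28.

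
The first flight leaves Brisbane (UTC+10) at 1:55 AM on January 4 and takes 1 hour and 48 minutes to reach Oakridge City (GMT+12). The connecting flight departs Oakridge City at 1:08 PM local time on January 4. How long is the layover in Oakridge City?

7 hours 25 minutes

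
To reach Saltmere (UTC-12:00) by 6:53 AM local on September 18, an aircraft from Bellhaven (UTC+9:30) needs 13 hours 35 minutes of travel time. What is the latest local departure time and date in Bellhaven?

2:48 PM on September 18

Target arrival in UTC: 6:53 AM + 12:00 = 6:53 PM on Sep 18.
Subtract 13 hours 35 minutes → departure 5:18 AM UTC on Sep 18.
Bellhaven is UTC+9:30: 5:18 AM + 9:30 = 2:48 PM on Sep 18.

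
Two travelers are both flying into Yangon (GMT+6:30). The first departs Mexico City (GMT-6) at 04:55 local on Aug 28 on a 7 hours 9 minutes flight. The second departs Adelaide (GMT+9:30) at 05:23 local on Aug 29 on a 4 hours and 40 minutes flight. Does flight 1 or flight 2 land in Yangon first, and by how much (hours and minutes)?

Flight 1 in UTC: 04:55 + 6:00 = 10:55 on Aug 28.
+7 hours and 9 minutes → arrive 18:04 UTC on Aug 28.
Flight 2 in UTC: 05:23 − 9:30 = 19:53 on Aug 28.
+4 hours 40 minutes → arrive 00:33 UTC on Aug 29.
Flight 1 lands earlier by 6 hours 29 minutes.

the first, by 6 hours 29 minutes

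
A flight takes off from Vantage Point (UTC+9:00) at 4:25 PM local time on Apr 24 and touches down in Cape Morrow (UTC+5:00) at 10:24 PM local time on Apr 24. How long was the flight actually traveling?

Departure in UTC: 4:25 PM − 9:00 = 7:25 AM on Apr 24.
Arrival in UTC: 10:24 PM − 5:00 = 5:24 PM on Apr 24.
Elapsed = 5:24 PM − 7:25 AM = 9 hours 59 minutes.

9 hours 59 minutes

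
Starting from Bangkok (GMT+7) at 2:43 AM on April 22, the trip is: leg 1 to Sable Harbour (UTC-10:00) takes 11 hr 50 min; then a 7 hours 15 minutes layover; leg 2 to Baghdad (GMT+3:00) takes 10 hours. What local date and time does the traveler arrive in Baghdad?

Convert departure to UTC: 2:43 AM − 7:00 = 7:43 PM UTC on Apr 21.
Add 11 hours 50 minutes leg 1 → 7:33 AM UTC (Apr 22).
Add 7 hours 15 minutes layover in Sable Harbour → 2:48 PM UTC.
Add 10 hours leg 2 → 12:48 AM UTC (Apr 23).
Baghdad is UTC+3:00, so local arrival = 12:48 AM + 3:00 = 3:48 AM on Apr 23.

3:48 AM on Apr 23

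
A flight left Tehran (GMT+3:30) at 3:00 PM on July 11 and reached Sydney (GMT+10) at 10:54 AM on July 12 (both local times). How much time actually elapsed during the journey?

Sydney is 6:30 ahead of Tehran.
Clock-face elapsed time (ignoring zones) is 19 hours 54 minutes.
Actual elapsed = 19 hours 54 minutes − 6:30 = 13 hours 24 minutes.

13 hours 24 minutes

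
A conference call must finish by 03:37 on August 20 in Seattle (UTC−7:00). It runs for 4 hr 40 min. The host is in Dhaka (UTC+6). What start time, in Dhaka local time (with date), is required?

Target end time in UTC: 03:37 + 7:00 = 10:37 on Aug 20.
Subtract 4 hours and 40 minutes → start 05:57 UTC on Aug 20.
Dhaka is UTC+6:00: 05:57 + 6:00 = 11:57 on Aug 20.

11:57 on Aug 20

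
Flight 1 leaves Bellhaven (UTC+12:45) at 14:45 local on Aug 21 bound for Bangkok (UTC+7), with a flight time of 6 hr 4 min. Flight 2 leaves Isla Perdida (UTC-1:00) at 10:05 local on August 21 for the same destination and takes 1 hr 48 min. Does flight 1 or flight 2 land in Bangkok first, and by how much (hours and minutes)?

the first, by 4 hours 49 minutes

Flight 1 in UTC: 14:45 − 12:45 = 02:00 on Aug 21.
+6 hours 4 minutes → arrive 08:04 UTC on Aug 21.
Flight 2 in UTC: 10:05 + 1:00 = 11:05 on Aug 21.
+1 hour and 48 minutes → arrive 12:53 UTC on Aug 21.
Flight 1 lands earlier by 4 hours 49 minutes.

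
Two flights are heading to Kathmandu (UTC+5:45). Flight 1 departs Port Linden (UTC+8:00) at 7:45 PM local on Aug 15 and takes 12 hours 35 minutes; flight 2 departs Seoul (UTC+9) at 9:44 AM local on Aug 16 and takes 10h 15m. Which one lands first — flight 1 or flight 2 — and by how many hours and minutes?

the first, by 10 hours 39 minutes

Flight 1 in UTC: 7:45 PM − 8:00 = 11:45 AM on Aug 15.
+12 hours 35 minutes → arrive 12:20 AM UTC on Aug 16.
Flight 2 in UTC: 9:44 AM − 9:00 = 12:44 AM on Aug 16.
+10 hours and 15 minutes → arrive 10:59 AM UTC on Aug 16.
Flight 1 lands earlier by 10 hours 39 minutes.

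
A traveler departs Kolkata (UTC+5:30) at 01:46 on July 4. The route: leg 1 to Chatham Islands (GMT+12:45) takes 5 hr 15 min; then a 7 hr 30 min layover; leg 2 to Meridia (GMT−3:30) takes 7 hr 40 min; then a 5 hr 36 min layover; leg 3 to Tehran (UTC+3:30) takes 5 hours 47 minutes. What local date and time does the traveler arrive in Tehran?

07:34 on Jul 5

Convert departure to UTC: 01:46 − 5:30 = 20:16 UTC on Jul 3.
Add 5 hours and 15 minutes leg 1 → 01:31 UTC (Jul 4).
Add 7 hours 30 minutes layover in Chatham Islands → 09:01 UTC.
Add 7 hours and 40 minutes leg 2 → 16:41 UTC.
Add 5 hours and 36 minutes layover in Meridia → 22:17 UTC.
Add 5 hours and 47 minutes leg 3 → 04:04 UTC (Jul 5).
Tehran is UTC+3:30, so local arrival = 04:04 + 3:30 = 07:34 on Jul 5.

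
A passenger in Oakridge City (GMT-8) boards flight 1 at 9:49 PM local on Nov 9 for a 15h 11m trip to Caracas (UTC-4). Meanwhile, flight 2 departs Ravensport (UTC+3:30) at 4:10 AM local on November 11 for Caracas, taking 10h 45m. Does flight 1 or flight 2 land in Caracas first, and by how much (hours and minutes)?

the first, by 14 hours 25 minutes

Flight 1 in UTC: 9:49 PM + 8:00 = 5:49 AM on Nov 10.
+15 hours and 11 minutes → arrive 9:00 PM UTC on Nov 10.
Flight 2 in UTC: 4:10 AM − 3:30 = 12:40 AM on Nov 11.
+10 hours 45 minutes → arrive 11:25 AM UTC on Nov 11.
Flight 1 lands earlier by 14 hours 25 minutes.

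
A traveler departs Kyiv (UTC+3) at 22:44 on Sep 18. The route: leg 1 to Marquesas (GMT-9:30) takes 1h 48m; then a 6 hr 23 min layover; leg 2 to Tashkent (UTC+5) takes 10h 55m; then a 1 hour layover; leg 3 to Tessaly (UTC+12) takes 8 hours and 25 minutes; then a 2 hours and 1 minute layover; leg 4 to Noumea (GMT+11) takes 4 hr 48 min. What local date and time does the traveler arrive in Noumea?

18:04 on September 20

Convert departure to UTC: 22:44 − 3:00 = 19:44 UTC on Sep 18.
Add 1 hour and 48 minutes leg 1 → 21:32 UTC.
Add 6 hours 23 minutes layover in Marquesas → 03:55 UTC (Sep 19).
Add 10 hours and 55 minutes leg 2 → 14:50 UTC.
Add 1 hour layover in Tashkent → 15:50 UTC.
Add 8 hours 25 minutes leg 3 → 00:15 UTC (Sep 20).
Add 2 hours 1 minute layover in Tessaly → 02:16 UTC.
Add 4 hours 48 minutes leg 4 → 07:04 UTC.
Noumea is UTC+11:00, so local arrival = 07:04 + 11:00 = 18:04 on Sep 20.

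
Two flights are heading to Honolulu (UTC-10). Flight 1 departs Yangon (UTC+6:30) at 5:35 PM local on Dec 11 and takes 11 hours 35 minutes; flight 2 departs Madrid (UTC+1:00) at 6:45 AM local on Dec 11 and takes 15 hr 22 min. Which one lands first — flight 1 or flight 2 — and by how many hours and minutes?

the second, by 1 hour 33 minutes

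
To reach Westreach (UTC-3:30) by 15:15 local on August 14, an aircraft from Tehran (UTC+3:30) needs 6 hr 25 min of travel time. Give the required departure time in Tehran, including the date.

Target arrival in UTC: 15:15 + 3:30 = 18:45 on Aug 14.
Subtract 6 hours and 25 minutes → departure 12:20 UTC on Aug 14.
Tehran is UTC+3:30: 12:20 + 3:30 = 15:50 on Aug 14.

15:50 on August 14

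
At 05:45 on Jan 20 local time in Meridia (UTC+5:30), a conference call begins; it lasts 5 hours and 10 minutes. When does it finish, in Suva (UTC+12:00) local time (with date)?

17:25 on January 20

Convert start to UTC: 05:45 − 5:30 = 00:15 UTC on Jan 20.
Add 5 hours 10 minutes duration → 05:25 UTC.
Suva is UTC+12:00, so local end time = 05:25 + 12:00 = 17:25 on Jan 20.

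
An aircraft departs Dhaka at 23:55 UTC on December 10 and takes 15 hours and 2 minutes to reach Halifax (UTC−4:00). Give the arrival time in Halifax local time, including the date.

Departure is given in UTC: 23:55 on Dec 10.
Add 15 hours 2 minutes → 14:57 UTC (Dec 11).
Halifax is UTC−4:00: 14:57 − 4:00 = 10:57 on Dec 11.

10:57 on December 11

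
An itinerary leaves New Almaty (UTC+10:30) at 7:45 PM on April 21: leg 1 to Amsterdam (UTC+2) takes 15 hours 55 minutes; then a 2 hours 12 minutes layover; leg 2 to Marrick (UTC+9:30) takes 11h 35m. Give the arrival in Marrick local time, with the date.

12:27 AM on Apr 23

Convert departure to UTC: 7:45 PM − 10:30 = 9:15 AM UTC on Apr 21.
Add 15 hours and 55 minutes leg 1 → 1:10 AM UTC (Apr 22).
Add 2 hours 12 minutes layover in Amsterdam → 3:22 AM UTC.
Add 11 hours and 35 minutes leg 2 → 2:57 PM UTC.
Marrick is UTC+9:30, so local arrival = 2:57 PM + 9:30 = 12:27 AM on Apr 23.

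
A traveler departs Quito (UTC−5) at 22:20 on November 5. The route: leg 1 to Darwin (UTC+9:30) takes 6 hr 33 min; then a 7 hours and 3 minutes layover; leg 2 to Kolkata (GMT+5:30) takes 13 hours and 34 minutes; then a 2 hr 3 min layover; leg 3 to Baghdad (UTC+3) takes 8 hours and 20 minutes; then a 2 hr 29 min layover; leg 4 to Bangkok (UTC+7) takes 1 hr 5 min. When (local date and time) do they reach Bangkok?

03:27 on November 8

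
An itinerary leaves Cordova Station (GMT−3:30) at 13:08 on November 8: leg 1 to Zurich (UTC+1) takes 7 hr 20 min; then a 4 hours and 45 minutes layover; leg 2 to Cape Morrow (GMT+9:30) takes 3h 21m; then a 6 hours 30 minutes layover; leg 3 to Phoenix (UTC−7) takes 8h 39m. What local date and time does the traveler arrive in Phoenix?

Convert departure to UTC: 13:08 + 3:30 = 16:38 UTC on Nov 8.
Add 7 hours 20 minutes leg 1 → 23:58 UTC.
Add 4 hours 45 minutes layover in Zurich → 04:43 UTC (Nov 9).
Add 3 hours 21 minutes leg 2 → 08:04 UTC.
Add 6 hours 30 minutes layover in Cape Morrow → 14:34 UTC.
Add 8 hours 39 minutes leg 3 → 23:13 UTC.
Phoenix is UTC−7:00, so local arrival = 23:13 − 7:00 = 16:13 on Nov 9.

16:13 on Nov 9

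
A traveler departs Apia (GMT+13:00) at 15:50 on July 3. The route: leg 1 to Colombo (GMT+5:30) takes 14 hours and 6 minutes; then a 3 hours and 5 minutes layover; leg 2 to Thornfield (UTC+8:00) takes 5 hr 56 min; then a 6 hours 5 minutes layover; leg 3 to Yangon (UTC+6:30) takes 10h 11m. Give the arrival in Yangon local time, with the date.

Convert departure to UTC: 15:50 − 13:00 = 02:50 UTC on Jul 3.
Add 14 hours and 6 minutes leg 1 → 16:56 UTC.
Add 3 hours and 5 minutes layover in Colombo → 20:01 UTC.
Add 5 hours 56 minutes leg 2 → 01:57 UTC (Jul 4).
Add 6 hours 5 minutes layover in Thornfield → 08:02 UTC.
Add 10 hours and 11 minutes leg 3 → 18:13 UTC.
Yangon is UTC+6:30, so local arrival = 18:13 + 6:30 = 00:43 on Jul 5.

00:43 on July 5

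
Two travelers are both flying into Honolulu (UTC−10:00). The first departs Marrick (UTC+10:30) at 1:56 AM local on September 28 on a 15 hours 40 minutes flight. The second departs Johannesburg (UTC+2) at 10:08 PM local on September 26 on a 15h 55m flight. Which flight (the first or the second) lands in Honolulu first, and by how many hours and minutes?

the second, by 19 hours 3 minutes

Flight 1 in UTC: 1:56 AM − 10:30 = 3:26 PM on Sep 27.
+15 hours and 40 minutes → arrive 7:06 AM UTC on Sep 28.
Flight 2 in UTC: 10:08 PM − 2:00 = 8:08 PM on Sep 26.
+15 hours and 55 minutes → arrive 12:03 PM UTC on Sep 27.
Flight 2 lands earlier by 19 hours 3 minutes.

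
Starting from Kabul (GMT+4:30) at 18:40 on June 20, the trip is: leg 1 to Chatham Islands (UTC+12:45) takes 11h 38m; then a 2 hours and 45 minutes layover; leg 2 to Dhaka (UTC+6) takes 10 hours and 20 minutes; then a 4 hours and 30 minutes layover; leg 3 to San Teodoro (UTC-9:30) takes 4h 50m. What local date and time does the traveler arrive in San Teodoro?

14:43 on June 21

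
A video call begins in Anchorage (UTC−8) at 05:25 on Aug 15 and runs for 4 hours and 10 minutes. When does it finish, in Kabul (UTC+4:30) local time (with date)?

22:05 on Aug 15

Convert start to UTC: 05:25 + 8:00 = 13:25 UTC on Aug 15.
Add 4 hours and 10 minutes duration → 17:35 UTC.
Kabul is UTC+4:30, so local end time = 17:35 + 4:30 = 22:05 on Aug 15.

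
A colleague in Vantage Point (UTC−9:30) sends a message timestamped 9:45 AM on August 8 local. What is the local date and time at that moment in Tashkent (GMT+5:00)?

12:15 AM on August 9

In UTC: 9:45 AM + 9:30 = 7:15 PM on Aug 8.
Tashkent is UTC+5:00: 7:15 PM + 5:00 = 12:15 AM on Aug 9.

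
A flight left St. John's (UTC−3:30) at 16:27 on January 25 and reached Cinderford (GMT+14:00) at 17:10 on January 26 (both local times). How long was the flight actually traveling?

7 hours 13 minutes

Departure in UTC: 16:27 + 3:30 = 19:57 on Jan 25.
Arrival in UTC: 17:10 − 14:00 = 03:10 on Jan 26.
Elapsed = 03:10 − 19:57 (+1 day) = 7 hours 13 minutes.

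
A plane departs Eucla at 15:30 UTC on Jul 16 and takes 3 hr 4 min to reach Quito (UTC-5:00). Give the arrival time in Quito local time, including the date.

Departure is given in UTC: 15:30 on Jul 16.
Add 3 hours 4 minutes → 18:34 UTC.
Quito is UTC−5:00: 18:34 − 5:00 = 13:34 on Jul 16.

13:34 on Jul 16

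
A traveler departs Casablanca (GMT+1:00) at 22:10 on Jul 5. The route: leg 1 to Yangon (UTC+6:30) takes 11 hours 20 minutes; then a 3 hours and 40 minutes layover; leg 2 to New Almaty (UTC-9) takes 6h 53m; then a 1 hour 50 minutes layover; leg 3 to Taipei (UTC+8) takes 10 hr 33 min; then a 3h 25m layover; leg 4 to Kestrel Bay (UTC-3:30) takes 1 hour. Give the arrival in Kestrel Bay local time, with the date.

08:21 on July 7

Convert departure to UTC: 22:10 − 1:00 = 21:10 UTC on Jul 5.
Add 11 hours 20 minutes leg 1 → 08:30 UTC (Jul 6).
Add 3 hours and 40 minutes layover in Yangon → 12:10 UTC.
Add 6 hours 53 minutes leg 2 → 19:03 UTC.
Add 1 hour and 50 minutes layover in New Almaty → 20:53 UTC.
Add 10 hours and 33 minutes leg 3 → 07:26 UTC (Jul 7).
Add 3 hours 25 minutes layover in Taipei → 10:51 UTC.
Add 1 hour leg 4 → 11:51 UTC.
Kestrel Bay is UTC−3:30, so local arrival = 11:51 − 3:30 = 08:21 on Jul 7.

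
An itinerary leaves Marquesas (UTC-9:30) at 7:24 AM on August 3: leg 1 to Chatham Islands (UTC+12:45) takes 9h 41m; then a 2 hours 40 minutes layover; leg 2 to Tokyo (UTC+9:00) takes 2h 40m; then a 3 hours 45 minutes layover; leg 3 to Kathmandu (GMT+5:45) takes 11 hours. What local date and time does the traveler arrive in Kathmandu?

4:25 AM on August 5

Convert departure to UTC: 7:24 AM + 9:30 = 4:54 PM UTC on Aug 3.
Add 9 hours 41 minutes leg 1 → 2:35 AM UTC (Aug 4).
Add 2 hours and 40 minutes layover in Chatham Islands → 5:15 AM UTC.
Add 2 hours 40 minutes leg 2 → 7:55 AM UTC.
Add 3 hours 45 minutes layover in Tokyo → 11:40 AM UTC.
Add 11 hours leg 3 → 10:40 PM UTC.
Kathmandu is UTC+5:45, so local arrival = 10:40 PM + 5:45 = 4:25 AM on Aug 5.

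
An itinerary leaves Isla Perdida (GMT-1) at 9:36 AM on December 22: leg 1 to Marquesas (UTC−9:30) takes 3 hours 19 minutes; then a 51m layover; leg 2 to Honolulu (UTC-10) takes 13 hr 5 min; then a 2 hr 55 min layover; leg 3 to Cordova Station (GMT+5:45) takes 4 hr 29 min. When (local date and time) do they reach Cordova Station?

5:00 PM on Dec 23

Convert departure to UTC: 9:36 AM + 1:00 = 10:36 AM UTC on Dec 22.
Add 3 hours and 19 minutes leg 1 → 1:55 PM UTC.
Add 51 minutes layover in Marquesas → 2:46 PM UTC.
Add 13 hours 5 minutes leg 2 → 3:51 AM UTC (Dec 23).
Add 2 hours 55 minutes layover in Honolulu → 6:46 AM UTC.
Add 4 hours 29 minutes leg 3 → 11:15 AM UTC.
Cordova Station is UTC+5:45, so local arrival = 11:15 AM + 5:45 = 5:00 PM on Dec 23.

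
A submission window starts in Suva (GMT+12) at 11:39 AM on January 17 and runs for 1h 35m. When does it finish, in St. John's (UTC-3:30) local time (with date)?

9:44 PM on January 16

Convert start to UTC: 11:39 AM − 12:00 = 11:39 PM UTC on Jan 16.
Add 1 hour and 35 minutes duration → 1:14 AM UTC (Jan 17).
St. John's is UTC−3:30, so local end time = 1:14 AM − 3:30 = 9:44 PM on Jan 16.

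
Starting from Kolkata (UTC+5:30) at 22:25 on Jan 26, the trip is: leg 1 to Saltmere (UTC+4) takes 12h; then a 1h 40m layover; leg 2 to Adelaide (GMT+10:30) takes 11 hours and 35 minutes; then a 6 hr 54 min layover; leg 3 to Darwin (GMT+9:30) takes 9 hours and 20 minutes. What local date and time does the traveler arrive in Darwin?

19:54 on Jan 28

Convert departure to UTC: 22:25 − 5:30 = 16:55 UTC on Jan 26.
Add 12 hours leg 1 → 04:55 UTC (Jan 27).
Add 1 hour and 40 minutes layover in Saltmere → 06:35 UTC.
Add 11 hours 35 minutes leg 2 → 18:10 UTC.
Add 6 hours 54 minutes layover in Adelaide → 01:04 UTC (Jan 28).
Add 9 hours 20 minutes leg 3 → 10:24 UTC.
Darwin is UTC+9:30, so local arrival = 10:24 + 9:30 = 19:54 on Jan 28.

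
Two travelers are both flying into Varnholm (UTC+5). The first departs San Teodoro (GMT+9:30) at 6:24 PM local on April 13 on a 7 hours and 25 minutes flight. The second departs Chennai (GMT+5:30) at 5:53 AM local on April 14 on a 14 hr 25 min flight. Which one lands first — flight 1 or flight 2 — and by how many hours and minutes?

Flight 1 in UTC: 6:24 PM − 9:30 = 8:54 AM on Apr 13.
+7 hours and 25 minutes → arrive 4:19 PM UTC on Apr 13.
Flight 2 in UTC: 5:53 AM − 5:30 = 12:23 AM on Apr 14.
+14 hours and 25 minutes → arrive 2:48 PM UTC on Apr 14.
Flight 1 lands earlier by 22 hours 29 minutes.

the first, by 22 hours 29 minutes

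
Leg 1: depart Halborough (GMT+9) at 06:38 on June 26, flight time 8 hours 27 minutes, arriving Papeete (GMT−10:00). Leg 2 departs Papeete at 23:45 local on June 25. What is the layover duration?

3 hours 40 minutes

Convert departure to UTC: 06:38 − 9:00 = 21:38 UTC on Jun 25.
Add 8 hours 27 minutes flight time → 06:05 UTC (Jun 26).
Papeete is UTC−10:00, so local arrival = 06:05 − 10:00 = 20:05 on Jun 25.
Layover = 23:45 − 20:05 = 3 hours 40 minutes.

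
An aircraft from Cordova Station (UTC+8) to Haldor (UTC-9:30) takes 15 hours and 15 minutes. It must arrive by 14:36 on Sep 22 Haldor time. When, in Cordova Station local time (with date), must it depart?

16:51 on September 22

Target arrival in UTC: 14:36 + 9:30 = 00:06 on Sep 23.
Subtract 15 hours and 15 minutes → departure 08:51 UTC on Sep 22.
Cordova Station is UTC+8:00: 08:51 + 8:00 = 16:51 on Sep 22.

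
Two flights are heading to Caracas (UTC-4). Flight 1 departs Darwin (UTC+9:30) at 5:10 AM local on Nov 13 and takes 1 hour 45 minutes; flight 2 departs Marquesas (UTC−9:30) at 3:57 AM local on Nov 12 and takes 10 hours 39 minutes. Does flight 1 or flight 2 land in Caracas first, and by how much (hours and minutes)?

the first, by 2 hours 41 minutes

Flight 1 in UTC: 5:10 AM − 9:30 = 7:40 PM on Nov 12.
+1 hour 45 minutes → arrive 9:25 PM UTC on Nov 12.
Flight 2 in UTC: 3:57 AM + 9:30 = 1:27 PM on Nov 12.
+10 hours and 39 minutes → arrive 12:06 AM UTC on Nov 13.
Flight 1 lands earlier by 2 hours 41 minutes.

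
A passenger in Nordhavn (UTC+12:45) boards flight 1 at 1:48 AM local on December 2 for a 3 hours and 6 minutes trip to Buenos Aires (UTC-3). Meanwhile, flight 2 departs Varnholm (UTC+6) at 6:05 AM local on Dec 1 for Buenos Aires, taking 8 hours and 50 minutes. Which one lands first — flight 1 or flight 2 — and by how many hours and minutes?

the second, by 7 hours 14 minutes

Flight 1 in UTC: 1:48 AM − 12:45 = 1:03 PM on Dec 1.
+3 hours 6 minutes → arrive 4:09 PM UTC on Dec 1.
Flight 2 in UTC: 6:05 AM − 6:00 = 12:05 AM on Dec 1.
+8 hours and 50 minutes → arrive 8:55 AM UTC on Dec 1.
Flight 2 lands earlier by 7 hours 14 minutes.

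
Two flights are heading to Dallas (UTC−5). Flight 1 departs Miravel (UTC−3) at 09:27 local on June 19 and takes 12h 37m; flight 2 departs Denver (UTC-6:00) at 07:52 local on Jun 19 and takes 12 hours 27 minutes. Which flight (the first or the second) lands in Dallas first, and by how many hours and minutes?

Flight 1 in UTC: 09:27 + 3:00 = 12:27 on Jun 19.
+12 hours 37 minutes → arrive 01:04 UTC on Jun 20.
Flight 2 in UTC: 07:52 + 6:00 = 13:52 on Jun 19.
+12 hours and 27 minutes → arrive 02:19 UTC on Jun 20.
Flight 1 lands earlier by 1 hour 15 minutes.

the first, by 1 hour 15 minutes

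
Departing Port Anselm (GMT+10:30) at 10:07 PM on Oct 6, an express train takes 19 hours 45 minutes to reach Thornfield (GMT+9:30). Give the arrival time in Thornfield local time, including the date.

4:52 PM on October 7

Thornfield is 1:00 behind Port Anselm.
After 19 hours 45 minutes it is 5:52 PM (Oct 7) in Port Anselm.
Shift by the zone difference: 5:52 PM − 1:00 = 4:52 PM on Oct 7 in Thornfield.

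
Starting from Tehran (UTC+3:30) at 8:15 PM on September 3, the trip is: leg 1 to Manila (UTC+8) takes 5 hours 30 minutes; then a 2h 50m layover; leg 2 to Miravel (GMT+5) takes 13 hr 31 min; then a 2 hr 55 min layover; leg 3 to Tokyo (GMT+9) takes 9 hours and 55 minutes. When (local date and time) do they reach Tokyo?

12:26 PM on September 5

Convert departure to UTC: 8:15 PM − 3:30 = 4:45 PM UTC on Sep 3.
Add 5 hours and 30 minutes leg 1 → 10:15 PM UTC.
Add 2 hours and 50 minutes layover in Manila → 1:05 AM UTC (Sep 4).
Add 13 hours and 31 minutes leg 2 → 2:36 PM UTC.
Add 2 hours and 55 minutes layover in Miravel → 5:31 PM UTC.
Add 9 hours 55 minutes leg 3 → 3:26 AM UTC (Sep 5).
Tokyo is UTC+9:00, so local arrival = 3:26 AM + 9:00 = 12:26 PM on Sep 5.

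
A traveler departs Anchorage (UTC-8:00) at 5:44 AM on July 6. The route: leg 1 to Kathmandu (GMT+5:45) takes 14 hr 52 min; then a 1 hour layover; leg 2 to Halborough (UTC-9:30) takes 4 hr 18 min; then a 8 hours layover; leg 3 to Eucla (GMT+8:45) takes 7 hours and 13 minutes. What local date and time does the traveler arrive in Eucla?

9:52 AM on Jul 8

Convert departure to UTC: 5:44 AM + 8:00 = 1:44 PM UTC on Jul 6.
Add 14 hours and 52 minutes leg 1 → 4:36 AM UTC (Jul 7).
Add 1 hour layover in Kathmandu → 5:36 AM UTC.
Add 4 hours and 18 minutes leg 2 → 9:54 AM UTC.
Add 8 hours layover in Halborough → 5:54 PM UTC.
Add 7 hours 13 minutes leg 3 → 1:07 AM UTC (Jul 8).
Eucla is UTC+8:45, so local arrival = 1:07 AM + 8:45 = 9:52 AM on Jul 8.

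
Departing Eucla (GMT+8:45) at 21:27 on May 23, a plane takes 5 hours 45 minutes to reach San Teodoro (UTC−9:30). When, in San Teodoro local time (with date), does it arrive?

08:57 on May 23

Convert departure to UTC: 21:27 − 8:45 = 12:42 UTC on May 23.
Add 5 hours and 45 minutes travel time → 18:27 UTC.
San Teodoro is UTC−9:30, so local arrival = 18:27 − 9:30 = 08:57 on May 23.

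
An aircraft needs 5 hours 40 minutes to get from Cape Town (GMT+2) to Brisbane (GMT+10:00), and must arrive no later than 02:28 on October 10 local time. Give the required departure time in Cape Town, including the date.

12:48 on Oct 9

Target arrival in UTC: 02:28 − 10:00 = 16:28 on Oct 9.
Subtract 5 hours 40 minutes → departure 10:48 UTC on Oct 9.
Cape Town is UTC+2:00: 10:48 + 2:00 = 12:48 on Oct 9.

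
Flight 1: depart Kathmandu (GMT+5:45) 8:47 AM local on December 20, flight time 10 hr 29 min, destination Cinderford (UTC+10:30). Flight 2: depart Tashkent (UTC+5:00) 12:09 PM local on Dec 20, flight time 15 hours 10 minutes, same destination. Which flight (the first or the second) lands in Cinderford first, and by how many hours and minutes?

the first, by 8 hours 48 minutes

Flight 1 in UTC: 8:47 AM − 5:45 = 3:02 AM on Dec 20.
+10 hours and 29 minutes → arrive 1:31 PM UTC on Dec 20.
Flight 2 in UTC: 12:09 PM − 5:00 = 7:09 AM on Dec 20.
+15 hours and 10 minutes → arrive 10:19 PM UTC on Dec 20.
Flight 1 lands earlier by 8 hours 48 minutes.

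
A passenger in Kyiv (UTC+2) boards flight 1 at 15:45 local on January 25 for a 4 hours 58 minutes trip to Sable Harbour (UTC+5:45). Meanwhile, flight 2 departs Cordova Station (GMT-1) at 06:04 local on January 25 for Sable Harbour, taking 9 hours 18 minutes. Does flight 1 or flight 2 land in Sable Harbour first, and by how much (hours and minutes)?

Flight 1 in UTC: 15:45 − 2:00 = 13:45 on Jan 25.
+4 hours 58 minutes → arrive 18:43 UTC on Jan 25.
Flight 2 in UTC: 06:04 + 1:00 = 07:04 on Jan 25.
+9 hours 18 minutes → arrive 16:22 UTC on Jan 25.
Flight 2 lands earlier by 2 hours 21 minutes.

the second, by 2 hours 21 minutes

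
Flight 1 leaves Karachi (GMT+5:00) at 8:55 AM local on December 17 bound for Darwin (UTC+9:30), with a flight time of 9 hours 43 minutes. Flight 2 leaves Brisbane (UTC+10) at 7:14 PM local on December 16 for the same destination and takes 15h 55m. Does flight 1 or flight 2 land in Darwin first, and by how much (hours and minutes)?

the second, by 12 hours 29 minutes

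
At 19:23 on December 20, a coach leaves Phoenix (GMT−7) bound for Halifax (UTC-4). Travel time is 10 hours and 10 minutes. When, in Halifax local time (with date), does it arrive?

08:33 on December 21

Halifax is 3:00 ahead of Phoenix.
After 10 hours 10 minutes it is 05:33 (Dec 21) in Phoenix.
Shift by the zone difference: 05:33 + 3:00 = 08:33 on Dec 21 in Halifax.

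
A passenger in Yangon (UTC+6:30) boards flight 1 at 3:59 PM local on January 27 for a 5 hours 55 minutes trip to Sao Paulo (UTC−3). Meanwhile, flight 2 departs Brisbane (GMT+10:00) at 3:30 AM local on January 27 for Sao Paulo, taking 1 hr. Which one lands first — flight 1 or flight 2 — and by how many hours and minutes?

Flight 1 in UTC: 3:59 PM − 6:30 = 9:29 AM on Jan 27.
+5 hours and 55 minutes → arrive 3:24 PM UTC on Jan 27.
Flight 2 in UTC: 3:30 AM − 10:00 = 5:30 PM on Jan 26.
+1 hour → arrive 6:30 PM UTC on Jan 26.
Flight 2 lands earlier by 20 hours 54 minutes.

the second, by 20 hours 54 minutes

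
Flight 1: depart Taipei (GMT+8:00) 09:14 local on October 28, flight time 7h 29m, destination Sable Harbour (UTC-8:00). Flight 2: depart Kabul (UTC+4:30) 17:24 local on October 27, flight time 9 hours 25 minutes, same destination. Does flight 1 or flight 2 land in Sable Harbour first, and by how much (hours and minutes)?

the second, by 10 hours 24 minutes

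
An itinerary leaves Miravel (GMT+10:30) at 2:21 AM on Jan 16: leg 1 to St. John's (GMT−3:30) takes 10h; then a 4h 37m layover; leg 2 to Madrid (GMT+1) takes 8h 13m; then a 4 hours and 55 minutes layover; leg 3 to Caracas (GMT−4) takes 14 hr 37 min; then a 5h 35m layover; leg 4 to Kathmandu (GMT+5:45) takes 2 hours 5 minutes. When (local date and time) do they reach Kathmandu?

11:38 PM on Jan 17

Convert departure to UTC: 2:21 AM − 10:30 = 3:51 PM UTC on Jan 15.
Add 10 hours leg 1 → 1:51 AM UTC (Jan 16).
Add 4 hours 37 minutes layover in St. John's → 6:28 AM UTC.
Add 8 hours 13 minutes leg 2 → 2:41 PM UTC.
Add 4 hours 55 minutes layover in Madrid → 7:36 PM UTC.
Add 14 hours 37 minutes leg 3 → 10:13 AM UTC (Jan 17).
Add 5 hours and 35 minutes layover in Caracas → 3:48 PM UTC.
Add 2 hours and 5 minutes leg 4 → 5:53 PM UTC.
Kathmandu is UTC+5:45, so local arrival = 5:53 PM + 5:45 = 11:38 PM on Jan 17.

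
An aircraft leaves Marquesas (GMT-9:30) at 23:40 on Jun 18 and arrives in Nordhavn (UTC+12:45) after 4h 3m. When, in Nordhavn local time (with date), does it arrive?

01:58 on June 20

Nordhavn is 22:15 ahead of Marquesas.
After 4 hours and 3 minutes it is 03:43 (Jun 19) in Marquesas.
Shift by the zone difference: 03:43 + 22:15 = 01:58 on Jun 20 in Nordhavn.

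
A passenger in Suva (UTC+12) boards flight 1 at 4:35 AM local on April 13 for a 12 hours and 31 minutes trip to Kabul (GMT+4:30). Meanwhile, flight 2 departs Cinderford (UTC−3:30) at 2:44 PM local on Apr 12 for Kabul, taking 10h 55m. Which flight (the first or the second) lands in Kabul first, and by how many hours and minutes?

Flight 1 in UTC: 4:35 AM − 12:00 = 4:35 PM on Apr 12.
+12 hours and 31 minutes → arrive 5:06 AM UTC on Apr 13.
Flight 2 in UTC: 2:44 PM + 3:30 = 6:14 PM on Apr 12.
+10 hours and 55 minutes → arrive 5:09 AM UTC on Apr 13.
Flight 1 lands earlier by 3 minutes.

the first, by 3 minutes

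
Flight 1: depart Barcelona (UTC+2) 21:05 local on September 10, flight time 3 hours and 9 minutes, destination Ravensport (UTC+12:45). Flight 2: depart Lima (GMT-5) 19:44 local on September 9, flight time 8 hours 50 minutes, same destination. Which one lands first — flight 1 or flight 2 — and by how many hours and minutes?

Flight 1 in UTC: 21:05 − 2:00 = 19:05 on Sep 10.
+3 hours 9 minutes → arrive 22:14 UTC on Sep 10.
Flight 2 in UTC: 19:44 + 5:00 = 00:44 on Sep 10.
+8 hours and 50 minutes → arrive 09:34 UTC on Sep 10.
Flight 2 lands earlier by 12 hours 40 minutes.

the second, by 12 hours 40 minutes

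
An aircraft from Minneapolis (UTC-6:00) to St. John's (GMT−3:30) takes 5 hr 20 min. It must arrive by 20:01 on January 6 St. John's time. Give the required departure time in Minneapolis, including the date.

12:11 on January 6

Target arrival in UTC: 20:01 + 3:30 = 23:31 on Jan 6.
Subtract 5 hours and 20 minutes → departure 18:11 UTC on Jan 6.
Minneapolis is UTC−6:00: 18:11 − 6:00 = 12:11 on Jan 6.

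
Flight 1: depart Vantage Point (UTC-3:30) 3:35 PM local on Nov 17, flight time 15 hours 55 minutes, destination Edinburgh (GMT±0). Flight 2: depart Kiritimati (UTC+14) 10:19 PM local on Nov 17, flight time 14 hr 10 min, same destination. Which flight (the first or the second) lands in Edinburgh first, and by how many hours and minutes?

the second, by 12 hours 31 minutes

Flight 1 in UTC: 3:35 PM + 3:30 = 7:05 PM on Nov 17.
+15 hours and 55 minutes → arrive 11:00 AM UTC on Nov 18.
Flight 2 in UTC: 10:19 PM − 14:00 = 8:19 AM on Nov 17.
+14 hours and 10 minutes → arrive 10:29 PM UTC on Nov 17.
Flight 2 lands earlier by 12 hours 31 minutes.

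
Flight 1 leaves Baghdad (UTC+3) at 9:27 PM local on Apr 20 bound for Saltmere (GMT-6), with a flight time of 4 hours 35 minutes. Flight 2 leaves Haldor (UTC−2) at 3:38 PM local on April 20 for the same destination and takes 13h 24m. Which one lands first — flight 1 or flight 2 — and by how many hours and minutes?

the first, by 8 hours

Flight 1 in UTC: 9:27 PM − 3:00 = 6:27 PM on Apr 20.
+4 hours and 35 minutes → arrive 11:02 PM UTC on Apr 20.
Flight 2 in UTC: 3:38 PM + 2:00 = 5:38 PM on Apr 20.
+13 hours 24 minutes → arrive 7:02 AM UTC on Apr 21.
Flight 1 lands earlier by 8 hours.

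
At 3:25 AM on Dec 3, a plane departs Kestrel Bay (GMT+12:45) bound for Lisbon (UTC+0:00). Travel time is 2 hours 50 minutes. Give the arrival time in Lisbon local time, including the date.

5:30 PM on Dec 2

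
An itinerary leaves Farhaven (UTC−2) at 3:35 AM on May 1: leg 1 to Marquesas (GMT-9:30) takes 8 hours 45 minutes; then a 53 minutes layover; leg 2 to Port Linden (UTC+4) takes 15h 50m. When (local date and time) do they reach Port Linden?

Convert departure to UTC: 3:35 AM + 2:00 = 5:35 AM UTC on May 1.
Add 8 hours and 45 minutes leg 1 → 2:20 PM UTC.
Add 53 minutes layover in Marquesas → 3:13 PM UTC.
Add 15 hours 50 minutes leg 2 → 7:03 AM UTC (May 2).
Port Linden is UTC+4:00, so local arrival = 7:03 AM + 4:00 = 11:03 AM on May 2.

11:03 AM on May 2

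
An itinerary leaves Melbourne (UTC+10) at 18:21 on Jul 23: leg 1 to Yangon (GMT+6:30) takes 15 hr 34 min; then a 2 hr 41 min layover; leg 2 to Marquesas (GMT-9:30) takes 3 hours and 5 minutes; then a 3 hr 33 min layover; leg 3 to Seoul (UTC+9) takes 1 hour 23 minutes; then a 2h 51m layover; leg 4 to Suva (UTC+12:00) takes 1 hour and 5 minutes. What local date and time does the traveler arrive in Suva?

Convert departure to UTC: 18:21 − 10:00 = 08:21 UTC on Jul 23.
Add 15 hours 34 minutes leg 1 → 23:55 UTC.
Add 2 hours and 41 minutes layover in Yangon → 02:36 UTC (Jul 24).
Add 3 hours 5 minutes leg 2 → 05:41 UTC.
Add 3 hours 33 minutes layover in Marquesas → 09:14 UTC.
Add 1 hour and 23 minutes leg 3 → 10:37 UTC.
Add 2 hours and 51 minutes layover in Seoul → 13:28 UTC.
Add 1 hour and 5 minutes leg 4 → 14:33 UTC.
Suva is UTC+12:00, so local arrival = 14:33 + 12:00 = 02:33 on Jul 25.

02:33 on Jul 25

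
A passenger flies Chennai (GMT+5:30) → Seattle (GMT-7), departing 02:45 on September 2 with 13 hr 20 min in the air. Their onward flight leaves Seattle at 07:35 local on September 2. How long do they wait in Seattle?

4 hours

Convert departure to UTC: 02:45 − 5:30 = 21:15 UTC on Sep 1.
Add 13 hours 20 minutes flight time → 10:35 UTC (Sep 2).
Seattle is UTC−7:00, so local arrival = 10:35 − 7:00 = 03:35 on Sep 2.
Layover = 07:35 − 03:35 = 4 hours.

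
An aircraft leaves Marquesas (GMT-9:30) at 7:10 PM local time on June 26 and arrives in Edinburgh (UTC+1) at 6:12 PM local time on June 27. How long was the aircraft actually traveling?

12 hours 32 minutes

Edinburgh is 10:30 ahead of Marquesas.
Clock-face elapsed time (ignoring zones) is 23 hours 2 minutes.
Actual elapsed = 23 hours 2 minutes − 10:30 = 12 hours 32 minutes.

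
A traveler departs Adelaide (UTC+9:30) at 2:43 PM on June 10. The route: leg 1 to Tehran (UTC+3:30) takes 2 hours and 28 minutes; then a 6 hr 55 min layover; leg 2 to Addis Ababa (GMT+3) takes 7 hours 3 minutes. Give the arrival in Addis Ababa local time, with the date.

12:39 AM on June 11

Convert departure to UTC: 2:43 PM − 9:30 = 5:13 AM UTC on Jun 10.
Add 2 hours 28 minutes leg 1 → 7:41 AM UTC.
Add 6 hours and 55 minutes layover in Tehran → 2:36 PM UTC.
Add 7 hours 3 minutes leg 2 → 9:39 PM UTC.
Addis Ababa is UTC+3:00, so local arrival = 9:39 PM + 3:00 = 12:39 AM on Jun 11.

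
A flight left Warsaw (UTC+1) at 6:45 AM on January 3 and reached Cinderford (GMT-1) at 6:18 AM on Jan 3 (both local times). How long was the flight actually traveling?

1 hour 33 minutes

Cinderford is 2:00 behind Warsaw.
Clock-face elapsed time (ignoring zones) is −27 minutes.
Actual elapsed = −27 minutes + 2:00 = 1 hour 33 minutes.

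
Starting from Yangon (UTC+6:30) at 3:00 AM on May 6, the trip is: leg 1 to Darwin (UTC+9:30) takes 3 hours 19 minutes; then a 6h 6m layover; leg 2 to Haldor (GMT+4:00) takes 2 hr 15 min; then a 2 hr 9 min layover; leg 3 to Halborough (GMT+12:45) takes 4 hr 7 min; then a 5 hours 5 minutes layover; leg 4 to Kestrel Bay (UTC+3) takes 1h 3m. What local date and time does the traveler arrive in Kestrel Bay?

11:34 PM on May 6

Convert departure to UTC: 3:00 AM − 6:30 = 8:30 PM UTC on May 5.
Add 3 hours and 19 minutes leg 1 → 11:49 PM UTC.
Add 6 hours and 6 minutes layover in Darwin → 5:55 AM UTC (May 6).
Add 2 hours 15 minutes leg 2 → 8:10 AM UTC.
Add 2 hours 9 minutes layover in Haldor → 10:19 AM UTC.
Add 4 hours and 7 minutes leg 3 → 2:26 PM UTC.
Add 5 hours and 5 minutes layover in Halborough → 7:31 PM UTC.
Add 1 hour 3 minutes leg 4 → 8:34 PM UTC.
Kestrel Bay is UTC+3:00, so local arrival = 8:34 PM + 3:00 = 11:34 PM on May 6.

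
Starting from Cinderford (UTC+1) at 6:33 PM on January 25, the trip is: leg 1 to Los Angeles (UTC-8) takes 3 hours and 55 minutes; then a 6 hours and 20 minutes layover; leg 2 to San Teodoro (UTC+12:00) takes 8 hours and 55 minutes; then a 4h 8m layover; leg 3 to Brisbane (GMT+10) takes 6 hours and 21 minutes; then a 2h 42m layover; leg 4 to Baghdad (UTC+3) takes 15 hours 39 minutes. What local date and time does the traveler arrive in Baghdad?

8:33 PM on January 27

Convert departure to UTC: 6:33 PM − 1:00 = 5:33 PM UTC on Jan 25.
Add 3 hours 55 minutes leg 1 → 9:28 PM UTC.
Add 6 hours 20 minutes layover in Los Angeles → 3:48 AM UTC (Jan 26).
Add 8 hours 55 minutes leg 2 → 12:43 PM UTC.
Add 4 hours and 8 minutes layover in San Teodoro → 4:51 PM UTC.
Add 6 hours and 21 minutes leg 3 → 11:12 PM UTC.
Add 2 hours and 42 minutes layover in Brisbane → 1:54 AM UTC (Jan 27).
Add 15 hours 39 minutes leg 4 → 5:33 PM UTC.
Baghdad is UTC+3:00, so local arrival = 5:33 PM + 3:00 = 8:33 PM on Jan 27.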